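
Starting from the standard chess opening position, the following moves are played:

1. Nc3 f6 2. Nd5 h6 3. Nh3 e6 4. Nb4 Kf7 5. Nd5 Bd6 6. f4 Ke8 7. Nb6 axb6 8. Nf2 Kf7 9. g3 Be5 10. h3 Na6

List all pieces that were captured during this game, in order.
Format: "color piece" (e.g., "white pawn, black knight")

Tracking captures:
  axb6: captured white knight

white knight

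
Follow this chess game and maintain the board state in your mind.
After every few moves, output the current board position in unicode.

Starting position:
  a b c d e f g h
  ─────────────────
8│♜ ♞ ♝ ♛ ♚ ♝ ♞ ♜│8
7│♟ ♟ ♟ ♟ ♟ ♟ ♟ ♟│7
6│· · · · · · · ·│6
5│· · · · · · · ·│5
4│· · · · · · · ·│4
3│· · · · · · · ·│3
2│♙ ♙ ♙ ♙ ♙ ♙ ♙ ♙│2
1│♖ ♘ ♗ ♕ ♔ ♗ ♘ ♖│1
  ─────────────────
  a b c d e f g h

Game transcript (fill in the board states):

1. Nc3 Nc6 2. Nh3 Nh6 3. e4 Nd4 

  a b c d e f g h
  ─────────────────
8│♜ · ♝ ♛ ♚ ♝ · ♜│8
7│♟ ♟ ♟ ♟ ♟ ♟ ♟ ♟│7
6│· · · · · · · ♞│6
5│· · · · · · · ·│5
4│· · · ♞ ♙ · · ·│4
3│· · ♘ · · · · ♘│3
2│♙ ♙ ♙ ♙ · ♙ ♙ ♙│2
1│♖ · ♗ ♕ ♔ ♗ · ♖│1
  ─────────────────
  a b c d e f g h

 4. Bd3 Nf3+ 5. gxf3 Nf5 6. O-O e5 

  a b c d e f g h
  ─────────────────
8│♜ · ♝ ♛ ♚ ♝ · ♜│8
7│♟ ♟ ♟ ♟ · ♟ ♟ ♟│7
6│· · · · · · · ·│6
5│· · · · ♟ ♞ · ·│5
4│· · · · ♙ · · ·│4
3│· · ♘ ♗ · ♙ · ♘│3
2│♙ ♙ ♙ ♙ · ♙ · ♙│2
1│♖ · ♗ ♕ · ♖ ♔ ·│1
  ─────────────────
  a b c d e f g h

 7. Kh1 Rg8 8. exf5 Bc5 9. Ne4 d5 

  a b c d e f g h
  ─────────────────
8│♜ · ♝ ♛ ♚ · ♜ ·│8
7│♟ ♟ ♟ · · ♟ ♟ ♟│7
6│· · · · · · · ·│6
5│· · ♝ ♟ ♟ ♙ · ·│5
4│· · · · ♘ · · ·│4
3│· · · ♗ · ♙ · ♘│3
2│♙ ♙ ♙ ♙ · ♙ · ♙│2
1│♖ · ♗ ♕ · ♖ · ♔│1
  ─────────────────
  a b c d e f g h

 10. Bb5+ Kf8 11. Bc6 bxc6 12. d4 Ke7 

  a b c d e f g h
  ─────────────────
8│♜ · ♝ ♛ · · ♜ ·│8
7│♟ · ♟ · ♚ ♟ ♟ ♟│7
6│· · ♟ · · · · ·│6
5│· · ♝ ♟ ♟ ♙ · ·│5
4│· · · ♙ ♘ · · ·│4
3│· · · · · ♙ · ♘│3
2│♙ ♙ ♙ · · ♙ · ♙│2
1│♖ · ♗ ♕ · ♖ · ♔│1
  ─────────────────
  a b c d e f g h

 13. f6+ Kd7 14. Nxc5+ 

  a b c d e f g h
  ─────────────────
8│♜ · ♝ ♛ · · ♜ ·│8
7│♟ · ♟ ♚ · ♟ ♟ ♟│7
6│· · ♟ · · ♙ · ·│6
5│· · ♘ ♟ ♟ · · ·│5
4│· · · ♙ · · · ·│4
3│· · · · · ♙ · ♘│3
2│♙ ♙ ♙ · · ♙ · ♙│2
1│♖ · ♗ ♕ · ♖ · ♔│1
  ─────────────────
  a b c d e f g h


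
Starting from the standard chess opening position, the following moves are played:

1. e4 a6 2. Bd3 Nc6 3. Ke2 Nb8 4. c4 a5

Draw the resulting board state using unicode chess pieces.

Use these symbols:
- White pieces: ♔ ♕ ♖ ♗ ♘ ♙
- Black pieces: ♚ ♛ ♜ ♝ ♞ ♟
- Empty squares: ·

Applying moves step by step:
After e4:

♜ ♞ ♝ ♛ ♚ ♝ ♞ ♜
♟ ♟ ♟ ♟ ♟ ♟ ♟ ♟
· · · · · · · ·
· · · · · · · ·
· · · · ♙ · · ·
· · · · · · · ·
♙ ♙ ♙ ♙ · ♙ ♙ ♙
♖ ♘ ♗ ♕ ♔ ♗ ♘ ♖


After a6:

♜ ♞ ♝ ♛ ♚ ♝ ♞ ♜
· ♟ ♟ ♟ ♟ ♟ ♟ ♟
♟ · · · · · · ·
· · · · · · · ·
· · · · ♙ · · ·
· · · · · · · ·
♙ ♙ ♙ ♙ · ♙ ♙ ♙
♖ ♘ ♗ ♕ ♔ ♗ ♘ ♖


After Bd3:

♜ ♞ ♝ ♛ ♚ ♝ ♞ ♜
· ♟ ♟ ♟ ♟ ♟ ♟ ♟
♟ · · · · · · ·
· · · · · · · ·
· · · · ♙ · · ·
· · · ♗ · · · ·
♙ ♙ ♙ ♙ · ♙ ♙ ♙
♖ ♘ ♗ ♕ ♔ · ♘ ♖


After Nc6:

♜ · ♝ ♛ ♚ ♝ ♞ ♜
· ♟ ♟ ♟ ♟ ♟ ♟ ♟
♟ · ♞ · · · · ·
· · · · · · · ·
· · · · ♙ · · ·
· · · ♗ · · · ·
♙ ♙ ♙ ♙ · ♙ ♙ ♙
♖ ♘ ♗ ♕ ♔ · ♘ ♖


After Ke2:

♜ · ♝ ♛ ♚ ♝ ♞ ♜
· ♟ ♟ ♟ ♟ ♟ ♟ ♟
♟ · ♞ · · · · ·
· · · · · · · ·
· · · · ♙ · · ·
· · · ♗ · · · ·
♙ ♙ ♙ ♙ ♔ ♙ ♙ ♙
♖ ♘ ♗ ♕ · · ♘ ♖


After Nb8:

♜ ♞ ♝ ♛ ♚ ♝ ♞ ♜
· ♟ ♟ ♟ ♟ ♟ ♟ ♟
♟ · · · · · · ·
· · · · · · · ·
· · · · ♙ · · ·
· · · ♗ · · · ·
♙ ♙ ♙ ♙ ♔ ♙ ♙ ♙
♖ ♘ ♗ ♕ · · ♘ ♖


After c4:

♜ ♞ ♝ ♛ ♚ ♝ ♞ ♜
· ♟ ♟ ♟ ♟ ♟ ♟ ♟
♟ · · · · · · ·
· · · · · · · ·
· · ♙ · ♙ · · ·
· · · ♗ · · · ·
♙ ♙ · ♙ ♔ ♙ ♙ ♙
♖ ♘ ♗ ♕ · · ♘ ♖


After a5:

♜ ♞ ♝ ♛ ♚ ♝ ♞ ♜
· ♟ ♟ ♟ ♟ ♟ ♟ ♟
· · · · · · · ·
♟ · · · · · · ·
· · ♙ · ♙ · · ·
· · · ♗ · · · ·
♙ ♙ · ♙ ♔ ♙ ♙ ♙
♖ ♘ ♗ ♕ · · ♘ ♖



  a b c d e f g h
  ─────────────────
8│♜ ♞ ♝ ♛ ♚ ♝ ♞ ♜│8
7│· ♟ ♟ ♟ ♟ ♟ ♟ ♟│7
6│· · · · · · · ·│6
5│♟ · · · · · · ·│5
4│· · ♙ · ♙ · · ·│4
3│· · · ♗ · · · ·│3
2│♙ ♙ · ♙ ♔ ♙ ♙ ♙│2
1│♖ ♘ ♗ ♕ · · ♘ ♖│1
  ─────────────────
  a b c d e f g h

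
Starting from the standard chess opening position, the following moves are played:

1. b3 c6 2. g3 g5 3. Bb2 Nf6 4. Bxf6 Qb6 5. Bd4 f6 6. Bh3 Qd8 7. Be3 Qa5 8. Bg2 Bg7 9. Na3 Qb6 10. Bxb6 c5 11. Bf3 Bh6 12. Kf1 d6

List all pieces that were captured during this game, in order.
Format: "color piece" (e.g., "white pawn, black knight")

Tracking captures:
  Bxf6: captured black knight
  Bxb6: captured black queen

black knight, black queen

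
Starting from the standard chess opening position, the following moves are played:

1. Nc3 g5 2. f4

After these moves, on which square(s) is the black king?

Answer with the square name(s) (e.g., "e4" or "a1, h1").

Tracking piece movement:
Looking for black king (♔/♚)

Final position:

  a b c d e f g h
  ─────────────────
8│♜ ♞ ♝ ♛ ♚ ♝ ♞ ♜│8
7│♟ ♟ ♟ ♟ ♟ ♟ · ♟│7
6│· · · · · · · ·│6
5│· · · · · · ♟ ·│5
4│· · · · · ♙ · ·│4
3│· · ♘ · · · · ·│3
2│♙ ♙ ♙ ♙ ♙ · ♙ ♙│2
1│♖ · ♗ ♕ ♔ ♗ ♘ ♖│1
  ─────────────────
  a b c d e f g h


e8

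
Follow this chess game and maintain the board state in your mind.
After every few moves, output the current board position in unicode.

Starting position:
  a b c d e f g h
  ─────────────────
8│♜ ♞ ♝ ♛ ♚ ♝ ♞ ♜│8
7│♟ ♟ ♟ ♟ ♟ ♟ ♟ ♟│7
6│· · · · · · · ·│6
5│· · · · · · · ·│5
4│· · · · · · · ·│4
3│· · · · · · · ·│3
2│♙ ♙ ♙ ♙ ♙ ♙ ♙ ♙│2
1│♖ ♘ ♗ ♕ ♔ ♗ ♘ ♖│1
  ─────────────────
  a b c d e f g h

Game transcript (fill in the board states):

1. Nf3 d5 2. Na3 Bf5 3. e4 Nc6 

  a b c d e f g h
  ─────────────────
8│♜ · · ♛ ♚ ♝ ♞ ♜│8
7│♟ ♟ ♟ · ♟ ♟ ♟ ♟│7
6│· · ♞ · · · · ·│6
5│· · · ♟ · ♝ · ·│5
4│· · · · ♙ · · ·│4
3│♘ · · · · ♘ · ·│3
2│♙ ♙ ♙ ♙ · ♙ ♙ ♙│2
1│♖ · ♗ ♕ ♔ ♗ · ♖│1
  ─────────────────
  a b c d e f g h

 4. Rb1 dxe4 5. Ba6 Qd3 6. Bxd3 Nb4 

  a b c d e f g h
  ─────────────────
8│♜ · · · ♚ ♝ ♞ ♜│8
7│♟ ♟ ♟ · ♟ ♟ ♟ ♟│7
6│· · · · · · · ·│6
5│· · · · · ♝ · ·│5
4│· ♞ · · ♟ · · ·│4
3│♘ · · ♗ · ♘ · ·│3
2│♙ ♙ ♙ ♙ · ♙ ♙ ♙│2
1│· ♖ ♗ ♕ ♔ · · ♖│1
  ─────────────────
  a b c d e f g h

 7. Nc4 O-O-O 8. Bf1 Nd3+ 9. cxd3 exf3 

  a b c d e f g h
  ─────────────────
8│· · ♚ ♜ · ♝ ♞ ♜│8
7│♟ ♟ ♟ · ♟ ♟ ♟ ♟│7
6│· · · · · · · ·│6
5│· · · · · ♝ · ·│5
4│· · ♘ · · · · ·│4
3│· · · ♙ · ♟ · ·│3
2│♙ ♙ · ♙ · ♙ ♙ ♙│2
1│· ♖ ♗ ♕ ♔ ♗ · ♖│1
  ─────────────────
  a b c d e f g h

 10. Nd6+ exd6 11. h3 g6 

  a b c d e f g h
  ─────────────────
8│· · ♚ ♜ · ♝ ♞ ♜│8
7│♟ ♟ ♟ · · ♟ · ♟│7
6│· · · ♟ · · ♟ ·│6
5│· · · · · ♝ · ·│5
4│· · · · · · · ·│4
3│· · · ♙ · ♟ · ♙│3
2│♙ ♙ · ♙ · ♙ ♙ ·│2
1│· ♖ ♗ ♕ ♔ ♗ · ♖│1
  ─────────────────
  a b c d e f g h


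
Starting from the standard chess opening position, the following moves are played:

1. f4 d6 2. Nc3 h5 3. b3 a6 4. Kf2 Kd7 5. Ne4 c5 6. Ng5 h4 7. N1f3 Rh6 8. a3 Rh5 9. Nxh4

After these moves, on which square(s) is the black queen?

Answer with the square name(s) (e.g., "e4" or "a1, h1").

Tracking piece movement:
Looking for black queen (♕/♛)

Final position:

  a b c d e f g h
  ─────────────────
8│♜ ♞ ♝ ♛ · ♝ ♞ ·│8
7│· ♟ · ♚ ♟ ♟ ♟ ·│7
6│♟ · · ♟ · · · ·│6
5│· · ♟ · · · ♘ ♜│5
4│· · · · · ♙ · ♘│4
3│♙ ♙ · · · · · ·│3
2│· · ♙ ♙ ♙ ♔ ♙ ♙│2
1│♖ · ♗ ♕ · ♗ · ♖│1
  ─────────────────
  a b c d e f g h


d8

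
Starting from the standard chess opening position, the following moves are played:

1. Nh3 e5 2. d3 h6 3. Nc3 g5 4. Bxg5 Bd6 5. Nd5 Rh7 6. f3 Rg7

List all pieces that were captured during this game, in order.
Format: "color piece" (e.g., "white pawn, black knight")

Tracking captures:
  Bxg5: captured black pawn

black pawn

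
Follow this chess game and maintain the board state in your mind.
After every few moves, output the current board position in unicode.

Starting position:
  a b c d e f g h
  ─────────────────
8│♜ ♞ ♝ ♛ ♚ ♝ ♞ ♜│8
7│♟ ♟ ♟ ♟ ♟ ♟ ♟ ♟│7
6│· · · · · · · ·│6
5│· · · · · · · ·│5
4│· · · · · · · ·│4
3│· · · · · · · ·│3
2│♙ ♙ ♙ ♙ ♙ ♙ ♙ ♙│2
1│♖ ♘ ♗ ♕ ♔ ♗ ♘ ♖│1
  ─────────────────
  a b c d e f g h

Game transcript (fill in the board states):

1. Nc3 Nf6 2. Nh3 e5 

  a b c d e f g h
  ─────────────────
8│♜ ♞ ♝ ♛ ♚ ♝ · ♜│8
7│♟ ♟ ♟ ♟ · ♟ ♟ ♟│7
6│· · · · · ♞ · ·│6
5│· · · · ♟ · · ·│5
4│· · · · · · · ·│4
3│· · ♘ · · · · ♘│3
2│♙ ♙ ♙ ♙ ♙ ♙ ♙ ♙│2
1│♖ · ♗ ♕ ♔ ♗ · ♖│1
  ─────────────────
  a b c d e f g h

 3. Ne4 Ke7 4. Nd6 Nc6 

  a b c d e f g h
  ─────────────────
8│♜ · ♝ ♛ · ♝ · ♜│8
7│♟ ♟ ♟ ♟ ♚ ♟ ♟ ♟│7
6│· · ♞ ♘ · ♞ · ·│6
5│· · · · ♟ · · ·│5
4│· · · · · · · ·│4
3│· · · · · · · ♘│3
2│♙ ♙ ♙ ♙ ♙ ♙ ♙ ♙│2
1│♖ · ♗ ♕ ♔ ♗ · ♖│1
  ─────────────────
  a b c d e f g h

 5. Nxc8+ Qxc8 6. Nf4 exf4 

  a b c d e f g h
  ─────────────────
8│♜ · ♛ · · ♝ · ♜│8
7│♟ ♟ ♟ ♟ ♚ ♟ ♟ ♟│7
6│· · ♞ · · ♞ · ·│6
5│· · · · · · · ·│5
4│· · · · · ♟ · ·│4
3│· · · · · · · ·│3
2│♙ ♙ ♙ ♙ ♙ ♙ ♙ ♙│2
1│♖ · ♗ ♕ ♔ ♗ · ♖│1
  ─────────────────
  a b c d e f g h

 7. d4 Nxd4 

  a b c d e f g h
  ─────────────────
8│♜ · ♛ · · ♝ · ♜│8
7│♟ ♟ ♟ ♟ ♚ ♟ ♟ ♟│7
6│· · · · · ♞ · ·│6
5│· · · · · · · ·│5
4│· · · ♞ · ♟ · ·│4
3│· · · · · · · ·│3
2│♙ ♙ ♙ · ♙ ♙ ♙ ♙│2
1│♖ · ♗ ♕ ♔ ♗ · ♖│1
  ─────────────────
  a b c d e f g h


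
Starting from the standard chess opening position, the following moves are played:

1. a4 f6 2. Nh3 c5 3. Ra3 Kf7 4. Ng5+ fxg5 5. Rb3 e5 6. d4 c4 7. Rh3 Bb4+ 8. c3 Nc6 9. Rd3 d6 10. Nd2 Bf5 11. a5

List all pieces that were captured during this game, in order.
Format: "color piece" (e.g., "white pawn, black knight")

Tracking captures:
  fxg5: captured white knight

white knight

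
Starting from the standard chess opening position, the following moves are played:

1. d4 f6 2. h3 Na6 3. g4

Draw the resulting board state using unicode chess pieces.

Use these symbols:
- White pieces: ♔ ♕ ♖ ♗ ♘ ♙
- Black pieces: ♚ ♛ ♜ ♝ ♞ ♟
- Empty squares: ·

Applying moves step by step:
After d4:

♜ ♞ ♝ ♛ ♚ ♝ ♞ ♜
♟ ♟ ♟ ♟ ♟ ♟ ♟ ♟
· · · · · · · ·
· · · · · · · ·
· · · ♙ · · · ·
· · · · · · · ·
♙ ♙ ♙ · ♙ ♙ ♙ ♙
♖ ♘ ♗ ♕ ♔ ♗ ♘ ♖


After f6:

♜ ♞ ♝ ♛ ♚ ♝ ♞ ♜
♟ ♟ ♟ ♟ ♟ · ♟ ♟
· · · · · ♟ · ·
· · · · · · · ·
· · · ♙ · · · ·
· · · · · · · ·
♙ ♙ ♙ · ♙ ♙ ♙ ♙
♖ ♘ ♗ ♕ ♔ ♗ ♘ ♖


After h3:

♜ ♞ ♝ ♛ ♚ ♝ ♞ ♜
♟ ♟ ♟ ♟ ♟ · ♟ ♟
· · · · · ♟ · ·
· · · · · · · ·
· · · ♙ · · · ·
· · · · · · · ♙
♙ ♙ ♙ · ♙ ♙ ♙ ·
♖ ♘ ♗ ♕ ♔ ♗ ♘ ♖


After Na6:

♜ · ♝ ♛ ♚ ♝ ♞ ♜
♟ ♟ ♟ ♟ ♟ · ♟ ♟
♞ · · · · ♟ · ·
· · · · · · · ·
· · · ♙ · · · ·
· · · · · · · ♙
♙ ♙ ♙ · ♙ ♙ ♙ ·
♖ ♘ ♗ ♕ ♔ ♗ ♘ ♖


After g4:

♜ · ♝ ♛ ♚ ♝ ♞ ♜
♟ ♟ ♟ ♟ ♟ · ♟ ♟
♞ · · · · ♟ · ·
· · · · · · · ·
· · · ♙ · · ♙ ·
· · · · · · · ♙
♙ ♙ ♙ · ♙ ♙ · ·
♖ ♘ ♗ ♕ ♔ ♗ ♘ ♖



  a b c d e f g h
  ─────────────────
8│♜ · ♝ ♛ ♚ ♝ ♞ ♜│8
7│♟ ♟ ♟ ♟ ♟ · ♟ ♟│7
6│♞ · · · · ♟ · ·│6
5│· · · · · · · ·│5
4│· · · ♙ · · ♙ ·│4
3│· · · · · · · ♙│3
2│♙ ♙ ♙ · ♙ ♙ · ·│2
1│♖ ♘ ♗ ♕ ♔ ♗ ♘ ♖│1
  ─────────────────
  a b c d e f g h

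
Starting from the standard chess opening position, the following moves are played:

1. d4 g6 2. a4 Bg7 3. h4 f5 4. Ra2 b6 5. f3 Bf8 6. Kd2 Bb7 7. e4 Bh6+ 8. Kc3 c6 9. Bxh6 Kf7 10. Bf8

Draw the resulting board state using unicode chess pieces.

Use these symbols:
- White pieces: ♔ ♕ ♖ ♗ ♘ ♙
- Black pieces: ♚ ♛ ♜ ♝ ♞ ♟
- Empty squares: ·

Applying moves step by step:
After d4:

♜ ♞ ♝ ♛ ♚ ♝ ♞ ♜
♟ ♟ ♟ ♟ ♟ ♟ ♟ ♟
· · · · · · · ·
· · · · · · · ·
· · · ♙ · · · ·
· · · · · · · ·
♙ ♙ ♙ · ♙ ♙ ♙ ♙
♖ ♘ ♗ ♕ ♔ ♗ ♘ ♖


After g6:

♜ ♞ ♝ ♛ ♚ ♝ ♞ ♜
♟ ♟ ♟ ♟ ♟ ♟ · ♟
· · · · · · ♟ ·
· · · · · · · ·
· · · ♙ · · · ·
· · · · · · · ·
♙ ♙ ♙ · ♙ ♙ ♙ ♙
♖ ♘ ♗ ♕ ♔ ♗ ♘ ♖


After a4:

♜ ♞ ♝ ♛ ♚ ♝ ♞ ♜
♟ ♟ ♟ ♟ ♟ ♟ · ♟
· · · · · · ♟ ·
· · · · · · · ·
♙ · · ♙ · · · ·
· · · · · · · ·
· ♙ ♙ · ♙ ♙ ♙ ♙
♖ ♘ ♗ ♕ ♔ ♗ ♘ ♖


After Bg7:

♜ ♞ ♝ ♛ ♚ · ♞ ♜
♟ ♟ ♟ ♟ ♟ ♟ ♝ ♟
· · · · · · ♟ ·
· · · · · · · ·
♙ · · ♙ · · · ·
· · · · · · · ·
· ♙ ♙ · ♙ ♙ ♙ ♙
♖ ♘ ♗ ♕ ♔ ♗ ♘ ♖


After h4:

♜ ♞ ♝ ♛ ♚ · ♞ ♜
♟ ♟ ♟ ♟ ♟ ♟ ♝ ♟
· · · · · · ♟ ·
· · · · · · · ·
♙ · · ♙ · · · ♙
· · · · · · · ·
· ♙ ♙ · ♙ ♙ ♙ ·
♖ ♘ ♗ ♕ ♔ ♗ ♘ ♖


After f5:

♜ ♞ ♝ ♛ ♚ · ♞ ♜
♟ ♟ ♟ ♟ ♟ · ♝ ♟
· · · · · · ♟ ·
· · · · · ♟ · ·
♙ · · ♙ · · · ♙
· · · · · · · ·
· ♙ ♙ · ♙ ♙ ♙ ·
♖ ♘ ♗ ♕ ♔ ♗ ♘ ♖


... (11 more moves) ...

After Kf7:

♜ ♞ · ♛ · · ♞ ♜
♟ ♝ · ♟ ♟ ♚ · ♟
· ♟ ♟ · · · ♟ ♗
· · · · · ♟ · ·
♙ · · ♙ ♙ · · ♙
· · ♔ · · ♙ · ·
♖ ♙ ♙ · · · ♙ ·
· ♘ · ♕ · ♗ ♘ ♖


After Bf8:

♜ ♞ · ♛ · ♗ ♞ ♜
♟ ♝ · ♟ ♟ ♚ · ♟
· ♟ ♟ · · · ♟ ·
· · · · · ♟ · ·
♙ · · ♙ ♙ · · ♙
· · ♔ · · ♙ · ·
♖ ♙ ♙ · · · ♙ ·
· ♘ · ♕ · ♗ ♘ ♖



  a b c d e f g h
  ─────────────────
8│♜ ♞ · ♛ · ♗ ♞ ♜│8
7│♟ ♝ · ♟ ♟ ♚ · ♟│7
6│· ♟ ♟ · · · ♟ ·│6
5│· · · · · ♟ · ·│5
4│♙ · · ♙ ♙ · · ♙│4
3│· · ♔ · · ♙ · ·│3
2│♖ ♙ ♙ · · · ♙ ·│2
1│· ♘ · ♕ · ♗ ♘ ♖│1
  ─────────────────
  a b c d e f g h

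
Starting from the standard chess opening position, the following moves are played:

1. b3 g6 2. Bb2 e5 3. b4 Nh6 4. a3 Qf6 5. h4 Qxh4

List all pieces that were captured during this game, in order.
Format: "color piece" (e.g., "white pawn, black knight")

Tracking captures:
  Qxh4: captured white pawn

white pawn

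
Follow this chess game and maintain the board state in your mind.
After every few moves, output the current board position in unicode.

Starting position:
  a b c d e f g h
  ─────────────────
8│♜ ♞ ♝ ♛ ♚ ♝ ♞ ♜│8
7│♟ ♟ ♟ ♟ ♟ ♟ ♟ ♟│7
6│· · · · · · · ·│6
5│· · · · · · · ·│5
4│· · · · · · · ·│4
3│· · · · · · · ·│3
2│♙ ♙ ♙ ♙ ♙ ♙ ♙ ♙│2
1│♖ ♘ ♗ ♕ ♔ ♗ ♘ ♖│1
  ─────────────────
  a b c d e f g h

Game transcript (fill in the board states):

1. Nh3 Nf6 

  a b c d e f g h
  ─────────────────
8│♜ ♞ ♝ ♛ ♚ ♝ · ♜│8
7│♟ ♟ ♟ ♟ ♟ ♟ ♟ ♟│7
6│· · · · · ♞ · ·│6
5│· · · · · · · ·│5
4│· · · · · · · ·│4
3│· · · · · · · ♘│3
2│♙ ♙ ♙ ♙ ♙ ♙ ♙ ♙│2
1│♖ ♘ ♗ ♕ ♔ ♗ · ♖│1
  ─────────────────
  a b c d e f g h

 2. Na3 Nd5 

  a b c d e f g h
  ─────────────────
8│♜ ♞ ♝ ♛ ♚ ♝ · ♜│8
7│♟ ♟ ♟ ♟ ♟ ♟ ♟ ♟│7
6│· · · · · · · ·│6
5│· · · ♞ · · · ·│5
4│· · · · · · · ·│4
3│♘ · · · · · · ♘│3
2│♙ ♙ ♙ ♙ ♙ ♙ ♙ ♙│2
1│♖ · ♗ ♕ ♔ ♗ · ♖│1
  ─────────────────
  a b c d e f g h

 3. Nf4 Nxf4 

  a b c d e f g h
  ─────────────────
8│♜ ♞ ♝ ♛ ♚ ♝ · ♜│8
7│♟ ♟ ♟ ♟ ♟ ♟ ♟ ♟│7
6│· · · · · · · ·│6
5│· · · · · · · ·│5
4│· · · · · ♞ · ·│4
3│♘ · · · · · · ·│3
2│♙ ♙ ♙ ♙ ♙ ♙ ♙ ♙│2
1│♖ · ♗ ♕ ♔ ♗ · ♖│1
  ─────────────────
  a b c d e f g h

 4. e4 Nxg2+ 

  a b c d e f g h
  ─────────────────
8│♜ ♞ ♝ ♛ ♚ ♝ · ♜│8
7│♟ ♟ ♟ ♟ ♟ ♟ ♟ ♟│7
6│· · · · · · · ·│6
5│· · · · · · · ·│5
4│· · · · ♙ · · ·│4
3│♘ · · · · · · ·│3
2│♙ ♙ ♙ ♙ · ♙ ♞ ♙│2
1│♖ · ♗ ♕ ♔ ♗ · ♖│1
  ─────────────────
  a b c d e f g h

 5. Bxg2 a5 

  a b c d e f g h
  ─────────────────
8│♜ ♞ ♝ ♛ ♚ ♝ · ♜│8
7│· ♟ ♟ ♟ ♟ ♟ ♟ ♟│7
6│· · · · · · · ·│6
5│♟ · · · · · · ·│5
4│· · · · ♙ · · ·│4
3│♘ · · · · · · ·│3
2│♙ ♙ ♙ ♙ · ♙ ♗ ♙│2
1│♖ · ♗ ♕ ♔ · · ♖│1
  ─────────────────
  a b c d e f g h



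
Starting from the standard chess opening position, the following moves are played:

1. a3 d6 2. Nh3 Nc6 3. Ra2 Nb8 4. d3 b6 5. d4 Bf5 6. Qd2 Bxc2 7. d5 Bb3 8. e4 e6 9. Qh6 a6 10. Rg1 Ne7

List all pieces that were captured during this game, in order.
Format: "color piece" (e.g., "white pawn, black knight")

Tracking captures:
  Bxc2: captured white pawn

white pawn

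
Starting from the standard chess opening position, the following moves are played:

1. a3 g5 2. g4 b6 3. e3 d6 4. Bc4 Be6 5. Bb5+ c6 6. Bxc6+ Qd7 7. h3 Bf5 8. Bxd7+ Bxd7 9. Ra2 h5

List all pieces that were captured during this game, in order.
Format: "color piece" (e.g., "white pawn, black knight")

Tracking captures:
  Bxc6+: captured black pawn
  Bxd7+: captured black queen
  Bxd7: captured white bishop

black pawn, black queen, white bishop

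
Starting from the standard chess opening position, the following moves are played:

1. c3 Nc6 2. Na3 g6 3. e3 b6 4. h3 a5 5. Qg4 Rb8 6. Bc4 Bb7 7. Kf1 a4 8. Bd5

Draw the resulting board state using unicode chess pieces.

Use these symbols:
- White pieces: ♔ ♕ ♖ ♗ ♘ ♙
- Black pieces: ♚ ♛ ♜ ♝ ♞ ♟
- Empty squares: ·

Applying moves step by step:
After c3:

♜ ♞ ♝ ♛ ♚ ♝ ♞ ♜
♟ ♟ ♟ ♟ ♟ ♟ ♟ ♟
· · · · · · · ·
· · · · · · · ·
· · · · · · · ·
· · ♙ · · · · ·
♙ ♙ · ♙ ♙ ♙ ♙ ♙
♖ ♘ ♗ ♕ ♔ ♗ ♘ ♖


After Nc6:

♜ · ♝ ♛ ♚ ♝ ♞ ♜
♟ ♟ ♟ ♟ ♟ ♟ ♟ ♟
· · ♞ · · · · ·
· · · · · · · ·
· · · · · · · ·
· · ♙ · · · · ·
♙ ♙ · ♙ ♙ ♙ ♙ ♙
♖ ♘ ♗ ♕ ♔ ♗ ♘ ♖


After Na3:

♜ · ♝ ♛ ♚ ♝ ♞ ♜
♟ ♟ ♟ ♟ ♟ ♟ ♟ ♟
· · ♞ · · · · ·
· · · · · · · ·
· · · · · · · ·
♘ · ♙ · · · · ·
♙ ♙ · ♙ ♙ ♙ ♙ ♙
♖ · ♗ ♕ ♔ ♗ ♘ ♖


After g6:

♜ · ♝ ♛ ♚ ♝ ♞ ♜
♟ ♟ ♟ ♟ ♟ ♟ · ♟
· · ♞ · · · ♟ ·
· · · · · · · ·
· · · · · · · ·
♘ · ♙ · · · · ·
♙ ♙ · ♙ ♙ ♙ ♙ ♙
♖ · ♗ ♕ ♔ ♗ ♘ ♖


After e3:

♜ · ♝ ♛ ♚ ♝ ♞ ♜
♟ ♟ ♟ ♟ ♟ ♟ · ♟
· · ♞ · · · ♟ ·
· · · · · · · ·
· · · · · · · ·
♘ · ♙ · ♙ · · ·
♙ ♙ · ♙ · ♙ ♙ ♙
♖ · ♗ ♕ ♔ ♗ ♘ ♖


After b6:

♜ · ♝ ♛ ♚ ♝ ♞ ♜
♟ · ♟ ♟ ♟ ♟ · ♟
· ♟ ♞ · · · ♟ ·
· · · · · · · ·
· · · · · · · ·
♘ · ♙ · ♙ · · ·
♙ ♙ · ♙ · ♙ ♙ ♙
♖ · ♗ ♕ ♔ ♗ ♘ ♖


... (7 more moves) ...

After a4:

· ♜ · ♛ ♚ ♝ ♞ ♜
· ♝ ♟ ♟ ♟ ♟ · ♟
· ♟ ♞ · · · ♟ ·
· · · · · · · ·
♟ · ♗ · · · ♕ ·
♘ · ♙ · ♙ · · ♙
♙ ♙ · ♙ · ♙ ♙ ·
♖ · ♗ · · ♔ ♘ ♖


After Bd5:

· ♜ · ♛ ♚ ♝ ♞ ♜
· ♝ ♟ ♟ ♟ ♟ · ♟
· ♟ ♞ · · · ♟ ·
· · · ♗ · · · ·
♟ · · · · · ♕ ·
♘ · ♙ · ♙ · · ♙
♙ ♙ · ♙ · ♙ ♙ ·
♖ · ♗ · · ♔ ♘ ♖



  a b c d e f g h
  ─────────────────
8│· ♜ · ♛ ♚ ♝ ♞ ♜│8
7│· ♝ ♟ ♟ ♟ ♟ · ♟│7
6│· ♟ ♞ · · · ♟ ·│6
5│· · · ♗ · · · ·│5
4│♟ · · · · · ♕ ·│4
3│♘ · ♙ · ♙ · · ♙│3
2│♙ ♙ · ♙ · ♙ ♙ ·│2
1│♖ · ♗ · · ♔ ♘ ♖│1
  ─────────────────
  a b c d e f g h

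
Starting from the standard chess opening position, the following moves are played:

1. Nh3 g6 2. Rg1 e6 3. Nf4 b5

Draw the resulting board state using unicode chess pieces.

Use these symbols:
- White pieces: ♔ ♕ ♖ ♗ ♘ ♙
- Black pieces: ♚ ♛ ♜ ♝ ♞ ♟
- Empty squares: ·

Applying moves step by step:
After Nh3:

♜ ♞ ♝ ♛ ♚ ♝ ♞ ♜
♟ ♟ ♟ ♟ ♟ ♟ ♟ ♟
· · · · · · · ·
· · · · · · · ·
· · · · · · · ·
· · · · · · · ♘
♙ ♙ ♙ ♙ ♙ ♙ ♙ ♙
♖ ♘ ♗ ♕ ♔ ♗ · ♖


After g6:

♜ ♞ ♝ ♛ ♚ ♝ ♞ ♜
♟ ♟ ♟ ♟ ♟ ♟ · ♟
· · · · · · ♟ ·
· · · · · · · ·
· · · · · · · ·
· · · · · · · ♘
♙ ♙ ♙ ♙ ♙ ♙ ♙ ♙
♖ ♘ ♗ ♕ ♔ ♗ · ♖


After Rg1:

♜ ♞ ♝ ♛ ♚ ♝ ♞ ♜
♟ ♟ ♟ ♟ ♟ ♟ · ♟
· · · · · · ♟ ·
· · · · · · · ·
· · · · · · · ·
· · · · · · · ♘
♙ ♙ ♙ ♙ ♙ ♙ ♙ ♙
♖ ♘ ♗ ♕ ♔ ♗ ♖ ·


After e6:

♜ ♞ ♝ ♛ ♚ ♝ ♞ ♜
♟ ♟ ♟ ♟ · ♟ · ♟
· · · · ♟ · ♟ ·
· · · · · · · ·
· · · · · · · ·
· · · · · · · ♘
♙ ♙ ♙ ♙ ♙ ♙ ♙ ♙
♖ ♘ ♗ ♕ ♔ ♗ ♖ ·


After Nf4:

♜ ♞ ♝ ♛ ♚ ♝ ♞ ♜
♟ ♟ ♟ ♟ · ♟ · ♟
· · · · ♟ · ♟ ·
· · · · · · · ·
· · · · · ♘ · ·
· · · · · · · ·
♙ ♙ ♙ ♙ ♙ ♙ ♙ ♙
♖ ♘ ♗ ♕ ♔ ♗ ♖ ·


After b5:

♜ ♞ ♝ ♛ ♚ ♝ ♞ ♜
♟ · ♟ ♟ · ♟ · ♟
· · · · ♟ · ♟ ·
· ♟ · · · · · ·
· · · · · ♘ · ·
· · · · · · · ·
♙ ♙ ♙ ♙ ♙ ♙ ♙ ♙
♖ ♘ ♗ ♕ ♔ ♗ ♖ ·



  a b c d e f g h
  ─────────────────
8│♜ ♞ ♝ ♛ ♚ ♝ ♞ ♜│8
7│♟ · ♟ ♟ · ♟ · ♟│7
6│· · · · ♟ · ♟ ·│6
5│· ♟ · · · · · ·│5
4│· · · · · ♘ · ·│4
3│· · · · · · · ·│3
2│♙ ♙ ♙ ♙ ♙ ♙ ♙ ♙│2
1│♖ ♘ ♗ ♕ ♔ ♗ ♖ ·│1
  ─────────────────
  a b c d e f g h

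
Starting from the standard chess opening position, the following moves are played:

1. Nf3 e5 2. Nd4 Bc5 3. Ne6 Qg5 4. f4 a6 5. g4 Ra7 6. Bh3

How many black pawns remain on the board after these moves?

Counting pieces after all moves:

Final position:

  a b c d e f g h
  ─────────────────
8│· ♞ ♝ · ♚ · ♞ ♜│8
7│♜ ♟ ♟ ♟ · ♟ ♟ ♟│7
6│♟ · · · ♘ · · ·│6
5│· · ♝ · ♟ · ♛ ·│5
4│· · · · · ♙ ♙ ·│4
3│· · · · · · · ♗│3
2│♙ ♙ ♙ ♙ ♙ · · ♙│2
1│♖ ♘ ♗ ♕ ♔ · · ♖│1
  ─────────────────
  a b c d e f g h


8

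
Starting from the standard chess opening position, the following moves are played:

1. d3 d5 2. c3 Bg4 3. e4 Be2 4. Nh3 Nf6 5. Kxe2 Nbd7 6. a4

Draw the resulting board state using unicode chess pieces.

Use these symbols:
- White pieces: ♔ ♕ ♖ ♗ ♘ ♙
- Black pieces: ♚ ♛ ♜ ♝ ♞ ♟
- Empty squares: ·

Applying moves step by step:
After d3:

♜ ♞ ♝ ♛ ♚ ♝ ♞ ♜
♟ ♟ ♟ ♟ ♟ ♟ ♟ ♟
· · · · · · · ·
· · · · · · · ·
· · · · · · · ·
· · · ♙ · · · ·
♙ ♙ ♙ · ♙ ♙ ♙ ♙
♖ ♘ ♗ ♕ ♔ ♗ ♘ ♖


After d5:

♜ ♞ ♝ ♛ ♚ ♝ ♞ ♜
♟ ♟ ♟ · ♟ ♟ ♟ ♟
· · · · · · · ·
· · · ♟ · · · ·
· · · · · · · ·
· · · ♙ · · · ·
♙ ♙ ♙ · ♙ ♙ ♙ ♙
♖ ♘ ♗ ♕ ♔ ♗ ♘ ♖


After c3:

♜ ♞ ♝ ♛ ♚ ♝ ♞ ♜
♟ ♟ ♟ · ♟ ♟ ♟ ♟
· · · · · · · ·
· · · ♟ · · · ·
· · · · · · · ·
· · ♙ ♙ · · · ·
♙ ♙ · · ♙ ♙ ♙ ♙
♖ ♘ ♗ ♕ ♔ ♗ ♘ ♖


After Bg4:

♜ ♞ · ♛ ♚ ♝ ♞ ♜
♟ ♟ ♟ · ♟ ♟ ♟ ♟
· · · · · · · ·
· · · ♟ · · · ·
· · · · · · ♝ ·
· · ♙ ♙ · · · ·
♙ ♙ · · ♙ ♙ ♙ ♙
♖ ♘ ♗ ♕ ♔ ♗ ♘ ♖


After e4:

♜ ♞ · ♛ ♚ ♝ ♞ ♜
♟ ♟ ♟ · ♟ ♟ ♟ ♟
· · · · · · · ·
· · · ♟ · · · ·
· · · · ♙ · ♝ ·
· · ♙ ♙ · · · ·
♙ ♙ · · · ♙ ♙ ♙
♖ ♘ ♗ ♕ ♔ ♗ ♘ ♖


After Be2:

♜ ♞ · ♛ ♚ ♝ ♞ ♜
♟ ♟ ♟ · ♟ ♟ ♟ ♟
· · · · · · · ·
· · · ♟ · · · ·
· · · · ♙ · · ·
· · ♙ ♙ · · · ·
♙ ♙ · · ♝ ♙ ♙ ♙
♖ ♘ ♗ ♕ ♔ ♗ ♘ ♖


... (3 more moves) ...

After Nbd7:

♜ · · ♛ ♚ ♝ · ♜
♟ ♟ ♟ ♞ ♟ ♟ ♟ ♟
· · · · · ♞ · ·
· · · ♟ · · · ·
· · · · ♙ · · ·
· · ♙ ♙ · · · ♘
♙ ♙ · · ♔ ♙ ♙ ♙
♖ ♘ ♗ ♕ · ♗ · ♖


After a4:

♜ · · ♛ ♚ ♝ · ♜
♟ ♟ ♟ ♞ ♟ ♟ ♟ ♟
· · · · · ♞ · ·
· · · ♟ · · · ·
♙ · · · ♙ · · ·
· · ♙ ♙ · · · ♘
· ♙ · · ♔ ♙ ♙ ♙
♖ ♘ ♗ ♕ · ♗ · ♖



  a b c d e f g h
  ─────────────────
8│♜ · · ♛ ♚ ♝ · ♜│8
7│♟ ♟ ♟ ♞ ♟ ♟ ♟ ♟│7
6│· · · · · ♞ · ·│6
5│· · · ♟ · · · ·│5
4│♙ · · · ♙ · · ·│4
3│· · ♙ ♙ · · · ♘│3
2│· ♙ · · ♔ ♙ ♙ ♙│2
1│♖ ♘ ♗ ♕ · ♗ · ♖│1
  ─────────────────
  a b c d e f g h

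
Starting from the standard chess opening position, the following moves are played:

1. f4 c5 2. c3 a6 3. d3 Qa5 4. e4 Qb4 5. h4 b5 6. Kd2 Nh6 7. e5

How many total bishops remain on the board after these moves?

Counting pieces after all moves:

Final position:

  a b c d e f g h
  ─────────────────
8│♜ ♞ ♝ · ♚ ♝ · ♜│8
7│· · · ♟ ♟ ♟ ♟ ♟│7
6│♟ · · · · · · ♞│6
5│· ♟ ♟ · ♙ · · ·│5
4│· ♛ · · · ♙ · ♙│4
3│· · ♙ ♙ · · · ·│3
2│♙ ♙ · ♔ · · ♙ ·│2
1│♖ ♘ ♗ ♕ · ♗ ♘ ♖│1
  ─────────────────
  a b c d e f g h


4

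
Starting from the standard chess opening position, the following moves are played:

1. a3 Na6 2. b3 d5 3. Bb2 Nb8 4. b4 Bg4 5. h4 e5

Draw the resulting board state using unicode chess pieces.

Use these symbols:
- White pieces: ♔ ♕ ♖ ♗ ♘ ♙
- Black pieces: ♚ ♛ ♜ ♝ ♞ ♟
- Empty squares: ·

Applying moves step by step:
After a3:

♜ ♞ ♝ ♛ ♚ ♝ ♞ ♜
♟ ♟ ♟ ♟ ♟ ♟ ♟ ♟
· · · · · · · ·
· · · · · · · ·
· · · · · · · ·
♙ · · · · · · ·
· ♙ ♙ ♙ ♙ ♙ ♙ ♙
♖ ♘ ♗ ♕ ♔ ♗ ♘ ♖


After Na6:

♜ · ♝ ♛ ♚ ♝ ♞ ♜
♟ ♟ ♟ ♟ ♟ ♟ ♟ ♟
♞ · · · · · · ·
· · · · · · · ·
· · · · · · · ·
♙ · · · · · · ·
· ♙ ♙ ♙ ♙ ♙ ♙ ♙
♖ ♘ ♗ ♕ ♔ ♗ ♘ ♖


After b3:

♜ · ♝ ♛ ♚ ♝ ♞ ♜
♟ ♟ ♟ ♟ ♟ ♟ ♟ ♟
♞ · · · · · · ·
· · · · · · · ·
· · · · · · · ·
♙ ♙ · · · · · ·
· · ♙ ♙ ♙ ♙ ♙ ♙
♖ ♘ ♗ ♕ ♔ ♗ ♘ ♖


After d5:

♜ · ♝ ♛ ♚ ♝ ♞ ♜
♟ ♟ ♟ · ♟ ♟ ♟ ♟
♞ · · · · · · ·
· · · ♟ · · · ·
· · · · · · · ·
♙ ♙ · · · · · ·
· · ♙ ♙ ♙ ♙ ♙ ♙
♖ ♘ ♗ ♕ ♔ ♗ ♘ ♖


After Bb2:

♜ · ♝ ♛ ♚ ♝ ♞ ♜
♟ ♟ ♟ · ♟ ♟ ♟ ♟
♞ · · · · · · ·
· · · ♟ · · · ·
· · · · · · · ·
♙ ♙ · · · · · ·
· ♗ ♙ ♙ ♙ ♙ ♙ ♙
♖ ♘ · ♕ ♔ ♗ ♘ ♖


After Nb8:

♜ ♞ ♝ ♛ ♚ ♝ ♞ ♜
♟ ♟ ♟ · ♟ ♟ ♟ ♟
· · · · · · · ·
· · · ♟ · · · ·
· · · · · · · ·
♙ ♙ · · · · · ·
· ♗ ♙ ♙ ♙ ♙ ♙ ♙
♖ ♘ · ♕ ♔ ♗ ♘ ♖


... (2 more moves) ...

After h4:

♜ ♞ · ♛ ♚ ♝ ♞ ♜
♟ ♟ ♟ · ♟ ♟ ♟ ♟
· · · · · · · ·
· · · ♟ · · · ·
· ♙ · · · · ♝ ♙
♙ · · · · · · ·
· ♗ ♙ ♙ ♙ ♙ ♙ ·
♖ ♘ · ♕ ♔ ♗ ♘ ♖


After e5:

♜ ♞ · ♛ ♚ ♝ ♞ ♜
♟ ♟ ♟ · · ♟ ♟ ♟
· · · · · · · ·
· · · ♟ ♟ · · ·
· ♙ · · · · ♝ ♙
♙ · · · · · · ·
· ♗ ♙ ♙ ♙ ♙ ♙ ·
♖ ♘ · ♕ ♔ ♗ ♘ ♖



  a b c d e f g h
  ─────────────────
8│♜ ♞ · ♛ ♚ ♝ ♞ ♜│8
7│♟ ♟ ♟ · · ♟ ♟ ♟│7
6│· · · · · · · ·│6
5│· · · ♟ ♟ · · ·│5
4│· ♙ · · · · ♝ ♙│4
3│♙ · · · · · · ·│3
2│· ♗ ♙ ♙ ♙ ♙ ♙ ·│2
1│♖ ♘ · ♕ ♔ ♗ ♘ ♖│1
  ─────────────────
  a b c d e f g h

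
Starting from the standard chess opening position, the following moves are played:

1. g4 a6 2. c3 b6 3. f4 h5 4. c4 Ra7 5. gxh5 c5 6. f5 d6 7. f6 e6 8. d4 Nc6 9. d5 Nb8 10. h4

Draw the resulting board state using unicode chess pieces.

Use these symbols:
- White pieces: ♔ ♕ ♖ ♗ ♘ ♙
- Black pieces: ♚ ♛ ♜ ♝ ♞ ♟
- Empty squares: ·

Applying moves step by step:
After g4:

♜ ♞ ♝ ♛ ♚ ♝ ♞ ♜
♟ ♟ ♟ ♟ ♟ ♟ ♟ ♟
· · · · · · · ·
· · · · · · · ·
· · · · · · ♙ ·
· · · · · · · ·
♙ ♙ ♙ ♙ ♙ ♙ · ♙
♖ ♘ ♗ ♕ ♔ ♗ ♘ ♖


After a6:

♜ ♞ ♝ ♛ ♚ ♝ ♞ ♜
· ♟ ♟ ♟ ♟ ♟ ♟ ♟
♟ · · · · · · ·
· · · · · · · ·
· · · · · · ♙ ·
· · · · · · · ·
♙ ♙ ♙ ♙ ♙ ♙ · ♙
♖ ♘ ♗ ♕ ♔ ♗ ♘ ♖


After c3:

♜ ♞ ♝ ♛ ♚ ♝ ♞ ♜
· ♟ ♟ ♟ ♟ ♟ ♟ ♟
♟ · · · · · · ·
· · · · · · · ·
· · · · · · ♙ ·
· · ♙ · · · · ·
♙ ♙ · ♙ ♙ ♙ · ♙
♖ ♘ ♗ ♕ ♔ ♗ ♘ ♖


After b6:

♜ ♞ ♝ ♛ ♚ ♝ ♞ ♜
· · ♟ ♟ ♟ ♟ ♟ ♟
♟ ♟ · · · · · ·
· · · · · · · ·
· · · · · · ♙ ·
· · ♙ · · · · ·
♙ ♙ · ♙ ♙ ♙ · ♙
♖ ♘ ♗ ♕ ♔ ♗ ♘ ♖


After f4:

♜ ♞ ♝ ♛ ♚ ♝ ♞ ♜
· · ♟ ♟ ♟ ♟ ♟ ♟
♟ ♟ · · · · · ·
· · · · · · · ·
· · · · · ♙ ♙ ·
· · ♙ · · · · ·
♙ ♙ · ♙ ♙ · · ♙
♖ ♘ ♗ ♕ ♔ ♗ ♘ ♖


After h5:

♜ ♞ ♝ ♛ ♚ ♝ ♞ ♜
· · ♟ ♟ ♟ ♟ ♟ ·
♟ ♟ · · · · · ·
· · · · · · · ♟
· · · · · ♙ ♙ ·
· · ♙ · · · · ·
♙ ♙ · ♙ ♙ · · ♙
♖ ♘ ♗ ♕ ♔ ♗ ♘ ♖


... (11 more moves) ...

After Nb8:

· ♞ ♝ ♛ ♚ ♝ ♞ ♜
♜ · · · · ♟ ♟ ·
♟ ♟ · ♟ ♟ ♙ · ·
· · ♟ ♙ · · · ♙
· · ♙ · · · · ·
· · · · · · · ·
♙ ♙ · · ♙ · · ♙
♖ ♘ ♗ ♕ ♔ ♗ ♘ ♖


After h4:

· ♞ ♝ ♛ ♚ ♝ ♞ ♜
♜ · · · · ♟ ♟ ·
♟ ♟ · ♟ ♟ ♙ · ·
· · ♟ ♙ · · · ♙
· · ♙ · · · · ♙
· · · · · · · ·
♙ ♙ · · ♙ · · ·
♖ ♘ ♗ ♕ ♔ ♗ ♘ ♖



  a b c d e f g h
  ─────────────────
8│· ♞ ♝ ♛ ♚ ♝ ♞ ♜│8
7│♜ · · · · ♟ ♟ ·│7
6│♟ ♟ · ♟ ♟ ♙ · ·│6
5│· · ♟ ♙ · · · ♙│5
4│· · ♙ · · · · ♙│4
3│· · · · · · · ·│3
2│♙ ♙ · · ♙ · · ·│2
1│♖ ♘ ♗ ♕ ♔ ♗ ♘ ♖│1
  ─────────────────
  a b c d e f g h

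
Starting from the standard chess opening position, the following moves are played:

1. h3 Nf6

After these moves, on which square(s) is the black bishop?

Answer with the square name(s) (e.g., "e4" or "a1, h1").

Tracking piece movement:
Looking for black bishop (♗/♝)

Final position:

  a b c d e f g h
  ─────────────────
8│♜ ♞ ♝ ♛ ♚ ♝ · ♜│8
7│♟ ♟ ♟ ♟ ♟ ♟ ♟ ♟│7
6│· · · · · ♞ · ·│6
5│· · · · · · · ·│5
4│· · · · · · · ·│4
3│· · · · · · · ♙│3
2│♙ ♙ ♙ ♙ ♙ ♙ ♙ ·│2
1│♖ ♘ ♗ ♕ ♔ ♗ ♘ ♖│1
  ─────────────────
  a b c d e f g h


c8, f8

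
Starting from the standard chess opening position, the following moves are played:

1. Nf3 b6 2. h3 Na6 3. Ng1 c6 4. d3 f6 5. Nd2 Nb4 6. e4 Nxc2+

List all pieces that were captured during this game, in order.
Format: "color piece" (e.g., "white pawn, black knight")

Tracking captures:
  Nxc2+: captured white pawn

white pawn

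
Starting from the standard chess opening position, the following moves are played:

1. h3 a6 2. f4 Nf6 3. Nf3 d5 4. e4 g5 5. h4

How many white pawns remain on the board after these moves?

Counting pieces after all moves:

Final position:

  a b c d e f g h
  ─────────────────
8│♜ ♞ ♝ ♛ ♚ ♝ · ♜│8
7│· ♟ ♟ · ♟ ♟ · ♟│7
6│♟ · · · · ♞ · ·│6
5│· · · ♟ · · ♟ ·│5
4│· · · · ♙ ♙ · ♙│4
3│· · · · · ♘ · ·│3
2│♙ ♙ ♙ ♙ · · ♙ ·│2
1│♖ ♘ ♗ ♕ ♔ ♗ · ♖│1
  ─────────────────
  a b c d e f g h


8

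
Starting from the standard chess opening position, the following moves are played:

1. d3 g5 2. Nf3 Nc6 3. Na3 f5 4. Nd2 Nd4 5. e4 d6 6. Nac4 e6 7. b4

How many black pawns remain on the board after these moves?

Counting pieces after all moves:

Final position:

  a b c d e f g h
  ─────────────────
8│♜ · ♝ ♛ ♚ ♝ ♞ ♜│8
7│♟ ♟ ♟ · · · · ♟│7
6│· · · ♟ ♟ · · ·│6
5│· · · · · ♟ ♟ ·│5
4│· ♙ ♘ ♞ ♙ · · ·│4
3│· · · ♙ · · · ·│3
2│♙ · ♙ ♘ · ♙ ♙ ♙│2
1│♖ · ♗ ♕ ♔ ♗ · ♖│1
  ─────────────────
  a b c d e f g h


8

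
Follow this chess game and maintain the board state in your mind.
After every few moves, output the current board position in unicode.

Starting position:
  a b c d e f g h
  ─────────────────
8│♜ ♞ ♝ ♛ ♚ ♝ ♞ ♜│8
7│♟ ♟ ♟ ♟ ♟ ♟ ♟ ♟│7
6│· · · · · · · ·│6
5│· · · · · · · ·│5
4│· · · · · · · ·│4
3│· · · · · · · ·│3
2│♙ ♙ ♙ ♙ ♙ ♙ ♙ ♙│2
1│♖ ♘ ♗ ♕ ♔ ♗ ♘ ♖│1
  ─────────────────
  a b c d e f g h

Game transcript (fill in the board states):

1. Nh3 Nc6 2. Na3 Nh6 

  a b c d e f g h
  ─────────────────
8│♜ · ♝ ♛ ♚ ♝ · ♜│8
7│♟ ♟ ♟ ♟ ♟ ♟ ♟ ♟│7
6│· · ♞ · · · · ♞│6
5│· · · · · · · ·│5
4│· · · · · · · ·│4
3│♘ · · · · · · ♘│3
2│♙ ♙ ♙ ♙ ♙ ♙ ♙ ♙│2
1│♖ · ♗ ♕ ♔ ♗ · ♖│1
  ─────────────────
  a b c d e f g h

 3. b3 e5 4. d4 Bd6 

  a b c d e f g h
  ─────────────────
8│♜ · ♝ ♛ ♚ · · ♜│8
7│♟ ♟ ♟ ♟ · ♟ ♟ ♟│7
6│· · ♞ ♝ · · · ♞│6
5│· · · · ♟ · · ·│5
4│· · · ♙ · · · ·│4
3│♘ ♙ · · · · · ♘│3
2│♙ · ♙ · ♙ ♙ ♙ ♙│2
1│♖ · ♗ ♕ ♔ ♗ · ♖│1
  ─────────────────
  a b c d e f g h

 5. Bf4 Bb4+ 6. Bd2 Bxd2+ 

  a b c d e f g h
  ─────────────────
8│♜ · ♝ ♛ ♚ · · ♜│8
7│♟ ♟ ♟ ♟ · ♟ ♟ ♟│7
6│· · ♞ · · · · ♞│6
5│· · · · ♟ · · ·│5
4│· · · ♙ · · · ·│4
3│♘ ♙ · · · · · ♘│3
2│♙ · ♙ ♝ ♙ ♙ ♙ ♙│2
1│♖ · · ♕ ♔ ♗ · ♖│1
  ─────────────────
  a b c d e f g h

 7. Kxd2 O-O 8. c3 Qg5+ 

  a b c d e f g h
  ─────────────────
8│♜ · ♝ · · ♜ ♚ ·│8
7│♟ ♟ ♟ ♟ · ♟ ♟ ♟│7
6│· · ♞ · · · · ♞│6
5│· · · · ♟ · ♛ ·│5
4│· · · ♙ · · · ·│4
3│♘ ♙ ♙ · · · · ♘│3
2│♙ · · ♔ ♙ ♙ ♙ ♙│2
1│♖ · · ♕ · ♗ · ♖│1
  ─────────────────
  a b c d e f g h

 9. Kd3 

  a b c d e f g h
  ─────────────────
8│♜ · ♝ · · ♜ ♚ ·│8
7│♟ ♟ ♟ ♟ · ♟ ♟ ♟│7
6│· · ♞ · · · · ♞│6
5│· · · · ♟ · ♛ ·│5
4│· · · ♙ · · · ·│4
3│♘ ♙ ♙ ♔ · · · ♘│3
2│♙ · · · ♙ ♙ ♙ ♙│2
1│♖ · · ♕ · ♗ · ♖│1
  ─────────────────
  a b c d e f g h
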